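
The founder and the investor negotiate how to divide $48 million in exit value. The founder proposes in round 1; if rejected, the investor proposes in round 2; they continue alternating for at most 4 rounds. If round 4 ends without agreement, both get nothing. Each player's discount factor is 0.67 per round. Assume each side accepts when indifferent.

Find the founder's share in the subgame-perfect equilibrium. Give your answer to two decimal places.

Round 4 (the investor proposes): rejection yields 0 for the founder; the investor offers 0 and keeps 48.
Round 3 (the founder proposes): the investor can get 48 next round, worth 0.67 × 48 = 32.16 now. The founder offers 32.16 and keeps 48 − 32.16 = 15.84.
Round 2 (the investor proposes): the founder can get 15.84 next round, worth 0.67 × 15.84 = 10.6128 now, so the investor offers 10.6128, keeping 37.3872.
Round 1 (the founder proposes): the investor can get 37.3872 next round, worth 0.67 × 37.3872 = 25.049424 now. The founder offers 25.049424 and keeps 48 − 25.049424 = 22.950576.

22.95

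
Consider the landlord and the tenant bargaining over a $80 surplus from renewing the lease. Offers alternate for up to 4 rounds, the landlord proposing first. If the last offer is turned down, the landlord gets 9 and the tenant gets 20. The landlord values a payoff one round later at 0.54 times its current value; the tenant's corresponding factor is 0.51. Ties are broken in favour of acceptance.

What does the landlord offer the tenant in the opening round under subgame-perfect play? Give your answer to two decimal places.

Round 4 (the tenant proposes): the landlord gets 9 if talks fail, so the tenant offers 9 and keeps 71.
Round 3 (the landlord proposes): the tenant can get 71 next round, worth 0.51 × 71 = 36.21 now, so the landlord offers 36.21, keeping 43.79.
Round 2 (the tenant proposes): the landlord can get 43.79 next round, worth 0.54 × 43.79 = 23.6466 now. The tenant offers 23.6466 and keeps 80 − 23.6466 = 56.3534.
Round 1 (the landlord proposes): the tenant can get 56.3534 next round, worth 0.51 × 56.3534 = 28.740234 now. The landlord offers 28.740234 and keeps 80 − 28.740234 = 51.259766.

28.74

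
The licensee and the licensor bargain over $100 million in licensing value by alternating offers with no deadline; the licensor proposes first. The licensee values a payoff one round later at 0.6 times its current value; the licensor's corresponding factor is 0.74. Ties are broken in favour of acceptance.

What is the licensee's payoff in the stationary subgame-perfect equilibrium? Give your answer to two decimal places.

Let x be the licensor's share when the licensor proposes and y be the licensee's share when the licensee proposes.
The licensee accepts iff offered ≥ 0.6·y, so x = 100 − 0.6y. Symmetrically y = 100 − 0.74x.
Substituting: x = 100 − 0.6(100 − 0.74x), giving x(1 − 0.74·0.6) = 100(1 − 0.6).
So x = 100 × 0.4 / 0.556 ≈ 71.9424, and the licensee receives 100 − x ≈ 28.0576.

28.06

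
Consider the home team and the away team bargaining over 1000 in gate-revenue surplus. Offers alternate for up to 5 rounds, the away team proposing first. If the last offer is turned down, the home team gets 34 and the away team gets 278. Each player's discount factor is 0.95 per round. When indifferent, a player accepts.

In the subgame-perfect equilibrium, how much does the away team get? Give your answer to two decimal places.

Round 5 (the away team proposes): the home team gets 34 if talks fail, so the away team offers 34 and keeps 966.
Round 4 (the home team proposes): the away team can get 966 next round, worth 0.95 × 966 = 917.7 now; the home team offers that and keeps 82.3.
Round 3 (the away team proposes): the home team can get 82.3 next round, worth 0.95 × 82.3 = 78.185 now; the away team offers that and keeps 921.815.
Round 2 (the home team proposes): the away team can get 921.815 next round, worth 0.95 × 921.815 = 875.72425 now. The home team offers 875.72425 and keeps 1000 − 875.72425 = 124.27575.
Round 1 (the away team proposes): the home team can get 124.27575 next round, worth 0.95 × 124.27575 = 118.0619625 now, so the away team offers 118.0619625, keeping 881.9380375.

881.94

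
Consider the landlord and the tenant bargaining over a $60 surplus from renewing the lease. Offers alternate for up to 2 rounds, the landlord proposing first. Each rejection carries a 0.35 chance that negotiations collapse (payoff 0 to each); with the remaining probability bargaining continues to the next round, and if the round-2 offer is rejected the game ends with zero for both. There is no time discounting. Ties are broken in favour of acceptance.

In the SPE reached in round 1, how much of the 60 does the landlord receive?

21

By backward induction:
Round 2 (the tenant proposes): rejection yields 0 for the landlord; the tenant offers 0 and keeps 60.
Round 1 (the landlord proposes): rejecting gives the tenant an expected 0.65 × 60 = 39, so the landlord offers 39, keeping 21.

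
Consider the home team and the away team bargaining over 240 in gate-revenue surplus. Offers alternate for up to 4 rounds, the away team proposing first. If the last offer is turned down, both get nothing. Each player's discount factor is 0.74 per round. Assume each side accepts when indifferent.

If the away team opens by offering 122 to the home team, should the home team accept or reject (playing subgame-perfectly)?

Reject

Round 4 (the home team proposes): the away team will accept anything ≥ 0, so the home team offers 0 and keeps 240.
Round 3 (the away team proposes): the home team can get 240 next round, worth 0.74 × 240 = 177.6 now, so the away team offers 177.6, keeping 62.4.
Round 2 (the home team proposes): the away team can get 62.4 next round, worth 0.74 × 62.4 = 46.176 now; the home team offers that and keeps 193.824.
So by rejecting in round 1, the home team gets 193.824 next round, worth 0.74 × 193.824 = 143.42976 now.
Offer 122 < 143.42976, so the home team rejects.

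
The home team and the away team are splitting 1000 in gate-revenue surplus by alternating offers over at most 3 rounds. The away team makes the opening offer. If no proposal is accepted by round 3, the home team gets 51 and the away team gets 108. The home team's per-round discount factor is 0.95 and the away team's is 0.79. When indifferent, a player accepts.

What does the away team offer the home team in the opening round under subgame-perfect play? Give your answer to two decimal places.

237.78

Round 3 (the away team proposes): the home team gets 51 if talks fail, so the away team offers 51 and keeps 949.
Round 2 (the home team proposes): the away team can get 949 next round, worth 0.79 × 949 = 749.71 now. The home team offers 749.71 and keeps 1000 − 749.71 = 250.29.
Round 1 (the away team proposes): the home team can get 250.29 next round, worth 0.95 × 250.29 = 237.7755 now; the away team offers that and keeps 762.2245.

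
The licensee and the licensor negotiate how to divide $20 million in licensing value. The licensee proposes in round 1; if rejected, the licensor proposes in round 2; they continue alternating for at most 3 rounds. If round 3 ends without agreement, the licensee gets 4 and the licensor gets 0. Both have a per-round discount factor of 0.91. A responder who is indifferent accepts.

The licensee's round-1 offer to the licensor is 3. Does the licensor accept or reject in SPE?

Accept

Work out the licensor's continuation value if the offer is rejected.
Round 3 (the licensee proposes): the licensor will accept anything ≥ 0, so the licensee offers 0 and keeps 20.
Round 2 (the licensor proposes): the licensee can get 20 next round, worth 0.91 × 20 = 18.2 now. The licensor offers 18.2 and keeps 20 − 18.2 = 1.8.
So by rejecting in round 1, the licensor gets 1.8 next round, worth 0.91 × 1.8 = 1.638 now.
Offer 3 ≥ 1.638, so the licensor accepts.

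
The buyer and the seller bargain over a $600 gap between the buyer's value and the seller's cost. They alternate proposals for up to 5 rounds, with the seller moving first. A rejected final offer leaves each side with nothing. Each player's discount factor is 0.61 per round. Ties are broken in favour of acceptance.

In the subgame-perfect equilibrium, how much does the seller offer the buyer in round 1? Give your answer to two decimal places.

Round 5 (the seller proposes): rejection yields 0 for the buyer; the seller offers 0 and keeps 600.
Round 4 (the buyer proposes): the seller can get 600 next round, worth 0.61 × 600 = 366 now. The buyer offers 366 and keeps 600 − 366 = 234.
Round 3 (the seller proposes): the buyer can get 234 next round, worth 0.61 × 234 = 142.74 now, so the seller offers 142.74, keeping 457.26.
Round 2 (the buyer proposes): the seller can get 457.26 next round, worth 0.61 × 457.26 = 278.9286 now. The buyer offers 278.9286 and keeps 600 − 278.9286 = 321.0714.
Round 1 (the seller proposes): the buyer can get 321.0714 next round, worth 0.61 × 321.0714 = 195.853554 now; the seller offers that and keeps 404.146446.

195.85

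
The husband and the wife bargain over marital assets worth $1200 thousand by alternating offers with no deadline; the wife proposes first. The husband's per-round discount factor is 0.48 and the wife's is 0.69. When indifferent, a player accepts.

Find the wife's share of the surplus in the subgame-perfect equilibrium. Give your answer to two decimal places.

933.01

Let x be the wife's share when the wife proposes and y be the husband's share when the husband proposes.
The husband accepts iff offered ≥ 0.48·y, so x = 1200 − 0.48y. Symmetrically y = 1200 − 0.69x.
Substituting: x = 1200 − 0.48(1200 − 0.69x), giving x(1 − 0.69·0.48) = 1200(1 − 0.48).
So x = 1200 × 0.52 / 0.6688 ≈ 933.0144, and the husband receives 1200 − x ≈ 266.9856.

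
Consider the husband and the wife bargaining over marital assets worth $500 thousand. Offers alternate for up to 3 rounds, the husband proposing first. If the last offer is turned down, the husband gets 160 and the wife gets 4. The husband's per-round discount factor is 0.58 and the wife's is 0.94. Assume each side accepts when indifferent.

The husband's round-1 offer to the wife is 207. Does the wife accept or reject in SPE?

Work out the wife's continuation value if the offer is rejected.
Round 3 (the husband proposes): the wife gets 4 if talks fail, so the husband offers 4 and keeps 496.
Round 2 (the wife proposes): the husband can get 496 next round, worth 0.58 × 496 = 287.68 now, so the wife offers 287.68, keeping 212.32.
So by rejecting in round 1, the wife gets 212.32 next round, worth 0.94 × 212.32 = 199.5808 now.
Offer 207 ≥ 199.5808, so the wife accepts.

Accept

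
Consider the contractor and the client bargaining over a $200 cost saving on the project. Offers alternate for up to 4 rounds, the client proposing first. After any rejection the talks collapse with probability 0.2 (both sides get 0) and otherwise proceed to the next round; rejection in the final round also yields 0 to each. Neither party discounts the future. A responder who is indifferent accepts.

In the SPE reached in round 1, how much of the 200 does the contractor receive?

Round 4 (the contractor proposes): rejection yields 0 for the client; the contractor offers 0 and keeps 200.
Round 3 (the client proposes): rejecting gives the contractor an expected 0.8 × 200 = 160, so the client offers 160, keeping 40.
Round 2 (the contractor proposes): rejecting gives the client an expected 0.8 × 40 = 32. The contractor offers 32 and keeps 200 − 32 = 168.
Round 1 (the client proposes): rejecting gives the contractor an expected 0.8 × 168 = 134.4; the client offers that and keeps 65.6.

134.4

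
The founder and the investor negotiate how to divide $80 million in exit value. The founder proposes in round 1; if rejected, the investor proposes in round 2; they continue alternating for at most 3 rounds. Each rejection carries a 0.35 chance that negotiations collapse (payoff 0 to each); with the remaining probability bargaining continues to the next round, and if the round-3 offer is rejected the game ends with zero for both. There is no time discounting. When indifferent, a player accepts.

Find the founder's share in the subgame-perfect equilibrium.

61.8

Round 3 (the founder proposes): rejection yields 0 for the investor; the founder offers 0 and keeps 80.
Round 2 (the investor proposes): rejecting gives the founder an expected 0.65 × 80 = 52. The investor offers 52 and keeps 80 − 52 = 28.
Round 1 (the founder proposes): rejecting gives the investor an expected 0.65 × 28 = 18.2; the founder offers that and keeps 61.8.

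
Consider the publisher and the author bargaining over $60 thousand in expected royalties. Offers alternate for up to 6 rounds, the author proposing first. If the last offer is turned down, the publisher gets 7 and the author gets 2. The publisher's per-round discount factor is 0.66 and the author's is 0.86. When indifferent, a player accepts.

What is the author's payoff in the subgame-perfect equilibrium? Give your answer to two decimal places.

Round 6 (the publisher proposes): the author gets 2 if talks fail, so the publisher offers 2 and keeps 58.
Round 5 (the author proposes): the publisher can get 58 next round, worth 0.66 × 58 = 38.28 now, so the author offers 38.28, keeping 21.72.
Round 4 (the publisher proposes): the author can get 21.72 next round, worth 0.86 × 21.72 = 18.6792 now. The publisher offers 18.6792 and keeps 60 − 18.6792 = 41.3208.
Round 3 (the author proposes): the publisher can get 41.3208 next round, worth 0.66 × 41.3208 = 27.271728 now, so the author offers 27.271728, keeping 32.728272.
Round 2 (the publisher proposes): the author can get 32.728272 next round, worth 0.86 × 32.728272 = 28.14631392 now; the publisher offers that and keeps 31.85368608.
Round 1 (the author proposes): the publisher can get 31.85368608 next round, worth 0.66 × 31.85368608 = 21.0234328128 now; the author offers that and keeps 38.9765671872.

38.98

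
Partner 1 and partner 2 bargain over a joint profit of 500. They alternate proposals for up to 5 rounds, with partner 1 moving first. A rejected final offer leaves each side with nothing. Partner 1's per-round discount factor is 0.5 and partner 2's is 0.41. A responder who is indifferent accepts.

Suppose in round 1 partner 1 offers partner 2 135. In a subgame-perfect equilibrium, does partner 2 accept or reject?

Round 5 (partner 1 proposes): partner 2 will accept anything ≥ 0, so partner 1 offers 0 and keeps 500.
Round 4 (partner 2 proposes): partner 1 can get 500 next round, worth 0.5 × 500 = 250 now, so partner 2 offers 250, keeping 250.
Round 3 (partner 1 proposes): partner 2 can get 250 next round, worth 0.41 × 250 = 102.5 now. Partner 1 offers 102.5 and keeps 500 − 102.5 = 397.5.
Round 2 (partner 2 proposes): partner 1 can get 397.5 next round, worth 0.5 × 397.5 = 198.75 now; partner 2 offers that and keeps 301.25.
So by rejecting in round 1, partner 2 gets 301.25 next round, worth 0.41 × 301.25 = 123.5125 now.
Offer 135 ≥ 123.5125, so partner 2 accepts.

Accept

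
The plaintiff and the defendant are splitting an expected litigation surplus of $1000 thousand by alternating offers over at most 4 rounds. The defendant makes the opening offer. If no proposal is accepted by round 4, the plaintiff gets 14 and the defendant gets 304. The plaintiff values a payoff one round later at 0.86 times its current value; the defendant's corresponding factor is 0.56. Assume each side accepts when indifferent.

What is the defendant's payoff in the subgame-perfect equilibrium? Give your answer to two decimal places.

333.33

Round 4 (the plaintiff proposes): the defendant gets 304 if talks fail, so the plaintiff offers 304 and keeps 696.
Round 3 (the defendant proposes): the plaintiff can get 696 next round, worth 0.86 × 696 = 598.56 now. The defendant offers 598.56 and keeps 1000 − 598.56 = 401.44.
Round 2 (the plaintiff proposes): the defendant can get 401.44 next round, worth 0.56 × 401.44 = 224.8064 now, so the plaintiff offers 224.8064, keeping 775.1936.
Round 1 (the defendant proposes): the plaintiff can get 775.1936 next round, worth 0.86 × 775.1936 = 666.666496 now. The defendant offers 666.666496 and keeps 1000 − 666.666496 = 333.333504.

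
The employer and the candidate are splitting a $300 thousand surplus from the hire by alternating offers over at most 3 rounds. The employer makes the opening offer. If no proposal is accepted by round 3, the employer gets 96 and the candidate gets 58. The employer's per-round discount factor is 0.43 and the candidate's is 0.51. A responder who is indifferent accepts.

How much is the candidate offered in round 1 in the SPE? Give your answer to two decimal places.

Solve by backward induction from round 3.
Round 3 (the employer proposes): the candidate gets 58 if talks fail, so the employer offers 58 and keeps 242.
Round 2 (the candidate proposes): the employer can get 242 next round, worth 0.43 × 242 = 104.06 now; the candidate offers that and keeps 195.94.
Round 1 (the employer proposes): the candidate can get 195.94 next round, worth 0.51 × 195.94 = 99.9294 now; the employer offers that and keeps 200.0706.

99.93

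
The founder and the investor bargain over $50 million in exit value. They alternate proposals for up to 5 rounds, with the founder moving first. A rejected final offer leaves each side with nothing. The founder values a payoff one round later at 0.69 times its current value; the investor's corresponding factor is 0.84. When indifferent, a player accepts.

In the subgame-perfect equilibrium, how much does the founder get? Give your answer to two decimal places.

Round 5 (the founder proposes): rejection yields 0 for the investor; the founder offers 0 and keeps 50.
Round 4 (the investor proposes): the founder can get 50 next round, worth 0.69 × 50 = 34.5 now. The investor offers 34.5 and keeps 50 − 34.5 = 15.5.
Round 3 (the founder proposes): the investor can get 15.5 next round, worth 0.84 × 15.5 = 13.02 now; the founder offers that and keeps 36.98.
Round 2 (the investor proposes): the founder can get 36.98 next round, worth 0.69 × 36.98 = 25.5162 now. The investor offers 25.5162 and keeps 50 − 25.5162 = 24.4838.
Round 1 (the founder proposes): the investor can get 24.4838 next round, worth 0.84 × 24.4838 = 20.566392 now, so the founder offers 20.566392, keeping 29.433608.

29.43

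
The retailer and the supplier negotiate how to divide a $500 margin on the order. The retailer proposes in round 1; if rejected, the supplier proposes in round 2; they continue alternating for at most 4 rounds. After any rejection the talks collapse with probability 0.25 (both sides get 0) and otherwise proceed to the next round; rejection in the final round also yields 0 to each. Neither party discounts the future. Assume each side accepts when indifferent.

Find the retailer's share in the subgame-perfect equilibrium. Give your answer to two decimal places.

195.31

Round 4 (the supplier proposes): rejection yields 0 for the retailer; the supplier offers 0 and keeps 500.
Round 3 (the retailer proposes): rejecting gives the supplier an expected 0.75 × 500 = 375, so the retailer offers 375, keeping 125.
Round 2 (the supplier proposes): rejecting gives the retailer an expected 0.75 × 125 = 93.75, so the supplier offers 93.75, keeping 406.25.
Round 1 (the retailer proposes): rejecting gives the supplier an expected 0.75 × 406.25 = 304.6875. The retailer offers 304.6875 and keeps 500 − 304.6875 = 195.3125.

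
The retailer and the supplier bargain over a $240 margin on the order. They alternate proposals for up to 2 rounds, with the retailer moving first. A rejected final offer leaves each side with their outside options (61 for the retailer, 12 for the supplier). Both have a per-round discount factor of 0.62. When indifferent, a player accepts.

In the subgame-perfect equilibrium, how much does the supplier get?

110.98

Round 2 (the supplier proposes): the retailer gets 61 if talks fail, so the supplier offers 61 and keeps 179.
Round 1 (the retailer proposes): the supplier can get 179 next round, worth 0.62 × 179 = 110.98 now; the retailer offers that and keeps 129.02.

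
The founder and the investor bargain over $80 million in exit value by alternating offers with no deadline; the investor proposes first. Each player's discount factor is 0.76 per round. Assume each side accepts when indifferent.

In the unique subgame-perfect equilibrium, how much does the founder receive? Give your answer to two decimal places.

In a stationary SPE each proposer offers the other exactly their discounted continuation value.
If the investor keeps x when proposing and the founder keeps y when proposing, then x = 80 − 0.76y and y = 80 − 0.76x.
Solving: x = 80(1 − 0.76) / (1 − 0.76·0.76) = 19.2 / 0.4224 ≈ 45.4545.
The founder gets 80 − 45.4545 ≈ 34.5455.

34.55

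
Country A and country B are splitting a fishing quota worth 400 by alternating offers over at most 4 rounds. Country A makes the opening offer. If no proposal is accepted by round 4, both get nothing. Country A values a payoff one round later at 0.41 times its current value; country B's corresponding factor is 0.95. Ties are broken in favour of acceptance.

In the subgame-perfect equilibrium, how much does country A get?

27.79

By backward induction:
Round 4 (country B proposes): rejection yields 0 for country A; country B offers 0 and keeps 400.
Round 3 (country A proposes): country B can get 400 next round, worth 0.95 × 400 = 380 now, so country A offers 380, keeping 20.
Round 2 (country B proposes): country A can get 20 next round, worth 0.41 × 20 = 8.2 now, so country B offers 8.2, keeping 391.8.
Round 1 (country A proposes): country B can get 391.8 next round, worth 0.95 × 391.8 = 372.21 now. Country A offers 372.21 and keeps 400 − 372.21 = 27.79.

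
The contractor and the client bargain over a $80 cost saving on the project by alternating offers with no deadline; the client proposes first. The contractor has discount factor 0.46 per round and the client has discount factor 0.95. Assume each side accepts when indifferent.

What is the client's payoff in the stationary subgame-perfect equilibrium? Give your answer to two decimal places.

Let x be the client's share when the client proposes and y be the contractor's share when the contractor proposes.
The contractor accepts iff offered ≥ 0.46·y, so x = 80 − 0.46y. Symmetrically y = 80 − 0.95x.
Substituting: x = 80 − 0.46(80 − 0.95x), giving x(1 − 0.95·0.46) = 80(1 − 0.46).
So x = 80 × 0.54 / 0.563 ≈ 76.7318, and the contractor receives 80 − x ≈ 3.2682.

76.73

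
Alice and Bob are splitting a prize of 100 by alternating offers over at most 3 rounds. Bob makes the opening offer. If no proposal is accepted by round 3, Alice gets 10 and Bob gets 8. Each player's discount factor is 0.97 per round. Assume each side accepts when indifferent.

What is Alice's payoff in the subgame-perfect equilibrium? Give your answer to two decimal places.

Round 3 (Bob proposes): Alice gets 10 if talks fail, so Bob offers 10 and keeps 90.
Round 2 (Alice proposes): Bob can get 90 next round, worth 0.97 × 90 = 87.3 now. Alice offers 87.3 and keeps 100 − 87.3 = 12.7.
Round 1 (Bob proposes): Alice can get 12.7 next round, worth 0.97 × 12.7 = 12.319 now, so Bob offers 12.319, keeping 87.681.

12.32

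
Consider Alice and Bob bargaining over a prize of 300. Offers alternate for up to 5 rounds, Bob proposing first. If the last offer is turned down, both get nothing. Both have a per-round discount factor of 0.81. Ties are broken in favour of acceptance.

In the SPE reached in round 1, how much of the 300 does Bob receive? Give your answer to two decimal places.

Round 5 (Bob proposes): rejection yields 0 for Alice; Bob offers 0 and keeps 300.
Round 4 (Alice proposes): Bob can get 300 next round, worth 0.81 × 300 = 243 now, so Alice offers 243, keeping 57.
Round 3 (Bob proposes): Alice can get 57 next round, worth 0.81 × 57 = 46.17 now, so Bob offers 46.17, keeping 253.83.
Round 2 (Alice proposes): Bob can get 253.83 next round, worth 0.81 × 253.83 = 205.6023 now. Alice offers 205.6023 and keeps 300 − 205.6023 = 94.3977.
Round 1 (Bob proposes): Alice can get 94.3977 next round, worth 0.81 × 94.3977 = 76.462137 now; Bob offers that and keeps 223.537863.

223.54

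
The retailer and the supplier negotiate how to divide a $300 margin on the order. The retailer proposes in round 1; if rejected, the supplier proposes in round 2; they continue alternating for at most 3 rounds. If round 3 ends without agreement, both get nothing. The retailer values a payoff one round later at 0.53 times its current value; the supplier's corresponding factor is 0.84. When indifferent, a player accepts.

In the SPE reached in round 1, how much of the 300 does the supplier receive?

Solve by backward induction from round 3.
Round 3 (the retailer proposes): the supplier will accept anything ≥ 0, so the retailer offers 0 and keeps 300.
Round 2 (the supplier proposes): the retailer can get 300 next round, worth 0.53 × 300 = 159 now; the supplier offers that and keeps 141.
Round 1 (the retailer proposes): the supplier can get 141 next round, worth 0.84 × 141 = 118.44 now; the retailer offers that and keeps 181.56.

118.44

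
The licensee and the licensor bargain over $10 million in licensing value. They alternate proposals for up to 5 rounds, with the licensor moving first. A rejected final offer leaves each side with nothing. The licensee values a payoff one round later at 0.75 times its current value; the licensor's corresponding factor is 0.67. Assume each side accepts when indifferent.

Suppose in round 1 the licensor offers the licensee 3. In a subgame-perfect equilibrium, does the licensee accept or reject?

Round 5 (the licensor proposes): the licensee will accept anything ≥ 0, so the licensor offers 0 and keeps 10.
Round 4 (the licensee proposes): the licensor can get 10 next round, worth 0.67 × 10 = 6.7 now, so the licensee offers 6.7, keeping 3.3.
Round 3 (the licensor proposes): the licensee can get 3.3 next round, worth 0.75 × 3.3 = 2.475 now. The licensor offers 2.475 and keeps 10 − 2.475 = 7.525.
Round 2 (the licensee proposes): the licensor can get 7.525 next round, worth 0.67 × 7.525 = 5.04175 now. The licensee offers 5.04175 and keeps 10 − 5.04175 = 4.95825.
So by rejecting in round 1, the licensee gets 4.95825 next round, worth 0.75 × 4.95825 = 3.7186875 now.
Offer 3 < 3.7186875, so the licensee rejects.

Reject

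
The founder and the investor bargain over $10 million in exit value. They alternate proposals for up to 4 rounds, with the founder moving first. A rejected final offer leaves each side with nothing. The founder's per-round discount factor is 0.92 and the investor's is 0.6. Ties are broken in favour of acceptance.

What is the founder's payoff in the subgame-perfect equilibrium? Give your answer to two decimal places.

6.21

Round 4 (the investor proposes): rejection yields 0 for the founder; the investor offers 0 and keeps 10.
Round 3 (the founder proposes): the investor can get 10 next round, worth 0.6 × 10 = 6 now. The founder offers 6 and keeps 10 − 6 = 4.
Round 2 (the investor proposes): the founder can get 4 next round, worth 0.92 × 4 = 3.68 now, so the investor offers 3.68, keeping 6.32.
Round 1 (the founder proposes): the investor can get 6.32 next round, worth 0.6 × 6.32 = 3.792 now; the founder offers that and keeps 6.208.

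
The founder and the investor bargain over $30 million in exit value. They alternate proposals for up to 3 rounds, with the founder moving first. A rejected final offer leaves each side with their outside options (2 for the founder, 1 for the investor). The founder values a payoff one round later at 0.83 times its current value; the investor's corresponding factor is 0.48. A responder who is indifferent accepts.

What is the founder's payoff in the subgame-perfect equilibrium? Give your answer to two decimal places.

Work backward from the last round.
Round 3 (the founder proposes): the investor gets 1 if talks fail, so the founder offers 1 and keeps 29.
Round 2 (the investor proposes): the founder can get 29 next round, worth 0.83 × 29 = 24.07 now. The investor offers 24.07 and keeps 30 − 24.07 = 5.93.
Round 1 (the founder proposes): the investor can get 5.93 next round, worth 0.48 × 5.93 = 2.8464 now. The founder offers 2.8464 and keeps 30 − 2.8464 = 27.1536.

27.15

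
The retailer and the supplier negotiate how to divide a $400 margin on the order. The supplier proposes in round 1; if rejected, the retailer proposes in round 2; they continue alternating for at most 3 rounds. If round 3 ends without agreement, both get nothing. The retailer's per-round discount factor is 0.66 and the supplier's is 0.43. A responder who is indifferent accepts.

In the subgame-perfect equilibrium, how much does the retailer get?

150.48

Round 3 (the supplier proposes): the retailer will accept anything ≥ 0, so the supplier offers 0 and keeps 400.
Round 2 (the retailer proposes): the supplier can get 400 next round, worth 0.43 × 400 = 172 now, so the retailer offers 172, keeping 228.
Round 1 (the supplier proposes): the retailer can get 228 next round, worth 0.66 × 228 = 150.48 now; the supplier offers that and keeps 249.52.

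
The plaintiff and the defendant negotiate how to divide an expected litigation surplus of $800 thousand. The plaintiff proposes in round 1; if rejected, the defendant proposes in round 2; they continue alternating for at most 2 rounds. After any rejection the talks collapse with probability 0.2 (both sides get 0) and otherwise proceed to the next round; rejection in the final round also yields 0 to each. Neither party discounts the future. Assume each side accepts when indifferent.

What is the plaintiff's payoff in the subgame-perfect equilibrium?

160

Round 2 (the defendant proposes): rejection yields 0 for the plaintiff; the defendant offers 0 and keeps 800.
Round 1 (the plaintiff proposes): rejecting gives the defendant an expected 0.8 × 800 = 640, so the plaintiff offers 640, keeping 160.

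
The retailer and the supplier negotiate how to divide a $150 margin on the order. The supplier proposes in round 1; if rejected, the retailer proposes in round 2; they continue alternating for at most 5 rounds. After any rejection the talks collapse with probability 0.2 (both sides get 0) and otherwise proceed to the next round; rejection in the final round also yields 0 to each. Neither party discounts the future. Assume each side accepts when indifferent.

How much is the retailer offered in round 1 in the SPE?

39.36

Round 5 (the supplier proposes): rejection yields 0 for the retailer; the supplier offers 0 and keeps 150.
Round 4 (the retailer proposes): rejecting gives the supplier an expected 0.8 × 150 = 120, so the retailer offers 120, keeping 30.
Round 3 (the supplier proposes): rejecting gives the retailer an expected 0.8 × 30 = 24; the supplier offers that and keeps 126.
Round 2 (the retailer proposes): rejecting gives the supplier an expected 0.8 × 126 = 100.8. The retailer offers 100.8 and keeps 150 − 100.8 = 49.2.
Round 1 (the supplier proposes): rejecting gives the retailer an expected 0.8 × 49.2 = 39.36. The supplier offers 39.36 and keeps 150 − 39.36 = 110.64.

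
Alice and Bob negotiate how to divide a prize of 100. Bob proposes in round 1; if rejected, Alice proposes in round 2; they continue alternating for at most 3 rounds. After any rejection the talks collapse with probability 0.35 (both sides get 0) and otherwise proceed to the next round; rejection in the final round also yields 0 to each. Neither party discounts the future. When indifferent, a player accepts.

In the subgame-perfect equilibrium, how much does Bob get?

Round 3 (Bob proposes): Alice will accept anything ≥ 0, so Bob offers 0 and keeps 100.
Round 2 (Alice proposes): rejecting gives Bob an expected 0.65 × 100 = 65. Alice offers 65 and keeps 100 − 65 = 35.
Round 1 (Bob proposes): rejecting gives Alice an expected 0.65 × 35 = 22.75, so Bob offers 22.75, keeping 77.25.

77.25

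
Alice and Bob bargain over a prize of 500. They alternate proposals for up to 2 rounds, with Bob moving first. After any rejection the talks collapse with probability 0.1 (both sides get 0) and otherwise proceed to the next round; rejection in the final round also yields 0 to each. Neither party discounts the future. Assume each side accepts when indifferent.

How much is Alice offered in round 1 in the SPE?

450

Round 2 (Alice proposes): rejection yields 0 for Bob; Alice offers 0 and keeps 500.
Round 1 (Bob proposes): rejecting gives Alice an expected 0.9 × 500 = 450, so Bob offers 450, keeping 50.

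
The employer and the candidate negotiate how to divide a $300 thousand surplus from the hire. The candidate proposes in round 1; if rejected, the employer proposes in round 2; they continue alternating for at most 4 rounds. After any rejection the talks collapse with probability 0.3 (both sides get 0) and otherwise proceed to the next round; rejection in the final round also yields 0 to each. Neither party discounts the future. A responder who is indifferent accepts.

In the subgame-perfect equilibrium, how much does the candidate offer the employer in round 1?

165.9

By backward induction:
Round 4 (the employer proposes): rejection yields 0 for the candidate; the employer offers 0 and keeps 300.
Round 3 (the candidate proposes): rejecting gives the employer an expected 0.7 × 300 = 210. The candidate offers 210 and keeps 300 − 210 = 90.
Round 2 (the employer proposes): rejecting gives the candidate an expected 0.7 × 90 = 63. The employer offers 63 and keeps 300 − 63 = 237.
Round 1 (the candidate proposes): rejecting gives the employer an expected 0.7 × 237 = 165.9; the candidate offers that and keeps 134.1.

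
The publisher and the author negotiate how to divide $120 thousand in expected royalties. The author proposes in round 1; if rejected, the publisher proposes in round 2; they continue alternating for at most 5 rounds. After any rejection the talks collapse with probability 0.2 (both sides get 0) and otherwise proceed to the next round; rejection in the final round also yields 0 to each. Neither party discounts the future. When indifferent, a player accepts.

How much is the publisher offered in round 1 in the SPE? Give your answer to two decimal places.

Round 5 (the author proposes): rejection yields 0 for the publisher; the author offers 0 and keeps 120.
Round 4 (the publisher proposes): rejecting gives the author an expected 0.8 × 120 = 96; the publisher offers that and keeps 24.
Round 3 (the author proposes): rejecting gives the publisher an expected 0.8 × 24 = 19.2; the author offers that and keeps 100.8.
Round 2 (the publisher proposes): rejecting gives the author an expected 0.8 × 100.8 = 80.64; the publisher offers that and keeps 39.36.
Round 1 (the author proposes): rejecting gives the publisher an expected 0.8 × 39.36 = 31.488; the author offers that and keeps 88.512.

31.49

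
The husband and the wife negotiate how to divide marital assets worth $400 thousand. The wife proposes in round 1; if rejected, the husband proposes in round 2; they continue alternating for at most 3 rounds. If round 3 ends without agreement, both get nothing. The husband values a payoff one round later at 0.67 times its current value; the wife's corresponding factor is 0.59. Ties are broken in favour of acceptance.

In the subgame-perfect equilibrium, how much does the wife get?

290.12

Round 3 (the wife proposes): the husband will accept anything ≥ 0, so the wife offers 0 and keeps 400.
Round 2 (the husband proposes): the wife can get 400 next round, worth 0.59 × 400 = 236 now, so the husband offers 236, keeping 164.
Round 1 (the wife proposes): the husband can get 164 next round, worth 0.67 × 164 = 109.88 now; the wife offers that and keeps 290.12.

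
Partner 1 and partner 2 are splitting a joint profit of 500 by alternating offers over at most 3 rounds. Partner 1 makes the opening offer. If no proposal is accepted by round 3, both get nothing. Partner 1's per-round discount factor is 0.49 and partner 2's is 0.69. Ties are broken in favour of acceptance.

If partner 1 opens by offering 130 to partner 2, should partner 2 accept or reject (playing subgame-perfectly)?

Reject

Work out partner 2's continuation value if the offer is rejected.
Round 3 (partner 1 proposes): rejection yields 0 for partner 2; partner 1 offers 0 and keeps 500.
Round 2 (partner 2 proposes): partner 1 can get 500 next round, worth 0.49 × 500 = 245 now. Partner 2 offers 245 and keeps 500 − 245 = 255.
So by rejecting in round 1, partner 2 gets 255 next round, worth 0.69 × 255 = 175.95 now.
Offer 130 < 175.95, so partner 2 rejects.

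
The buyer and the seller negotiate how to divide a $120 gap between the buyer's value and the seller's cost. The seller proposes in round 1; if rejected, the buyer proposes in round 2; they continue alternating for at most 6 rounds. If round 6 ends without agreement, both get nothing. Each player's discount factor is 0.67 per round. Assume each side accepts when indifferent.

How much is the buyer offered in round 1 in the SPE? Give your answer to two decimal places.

Round 6 (the buyer proposes): the seller will accept anything ≥ 0, so the buyer offers 0 and keeps 120.
Round 5 (the seller proposes): the buyer can get 120 next round, worth 0.67 × 120 = 80.4 now. The seller offers 80.4 and keeps 120 − 80.4 = 39.6.
Round 4 (the buyer proposes): the seller can get 39.6 next round, worth 0.67 × 39.6 = 26.532 now; the buyer offers that and keeps 93.468.
Round 3 (the seller proposes): the buyer can get 93.468 next round, worth 0.67 × 93.468 = 62.62356 now; the seller offers that and keeps 57.37644.
Round 2 (the buyer proposes): the seller can get 57.37644 next round, worth 0.67 × 57.37644 = 38.4422148 now, so the buyer offers 38.4422148, keeping 81.5577852.
Round 1 (the seller proposes): the buyer can get 81.5577852 next round, worth 0.67 × 81.5577852 = 54.643716084 now; the seller offers that and keeps 65.356283916.

54.64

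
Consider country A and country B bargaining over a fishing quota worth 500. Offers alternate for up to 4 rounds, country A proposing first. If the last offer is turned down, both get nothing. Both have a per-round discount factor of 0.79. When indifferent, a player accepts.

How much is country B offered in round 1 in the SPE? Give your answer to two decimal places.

By backward induction:
Round 4 (country B proposes): rejection yields 0 for country A; country B offers 0 and keeps 500.
Round 3 (country A proposes): country B can get 500 next round, worth 0.79 × 500 = 395 now; country A offers that and keeps 105.
Round 2 (country B proposes): country A can get 105 next round, worth 0.79 × 105 = 82.95 now, so country B offers 82.95, keeping 417.05.
Round 1 (country A proposes): country B can get 417.05 next round, worth 0.79 × 417.05 = 329.4695 now, so country A offers 329.4695, keeping 170.5305.

329.47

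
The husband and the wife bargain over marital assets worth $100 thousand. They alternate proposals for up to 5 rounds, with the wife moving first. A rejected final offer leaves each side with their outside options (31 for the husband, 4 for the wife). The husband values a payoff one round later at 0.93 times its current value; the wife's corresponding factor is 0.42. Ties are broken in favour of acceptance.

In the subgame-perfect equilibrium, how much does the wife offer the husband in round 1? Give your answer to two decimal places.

Work backward from the last round.
Round 5 (the wife proposes): the husband gets 31 if talks fail, so the wife offers 31 and keeps 69.
Round 4 (the husband proposes): the wife can get 69 next round, worth 0.42 × 69 = 28.98 now, so the husband offers 28.98, keeping 71.02.
Round 3 (the wife proposes): the husband can get 71.02 next round, worth 0.93 × 71.02 = 66.0486 now. The wife offers 66.0486 and keeps 100 − 66.0486 = 33.9514.
Round 2 (the husband proposes): the wife can get 33.9514 next round, worth 0.42 × 33.9514 = 14.259588 now. The husband offers 14.259588 and keeps 100 − 14.259588 = 85.740412.
Round 1 (the wife proposes): the husband can get 85.740412 next round, worth 0.93 × 85.740412 = 79.73858316 now, so the wife offers 79.73858316, keeping 20.26141684.

79.74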